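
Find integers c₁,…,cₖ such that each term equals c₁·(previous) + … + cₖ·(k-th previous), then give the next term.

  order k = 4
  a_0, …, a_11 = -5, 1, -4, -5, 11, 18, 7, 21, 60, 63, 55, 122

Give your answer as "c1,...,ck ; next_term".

  a_4 = 2·-5 + -2·-4 + 3·1 + -2·-5 = 11
  a_5 = 2·11 + -2·-5 + 3·-4 + -2·1 = 18
  a_6 = 2·18 + -2·11 + 3·-5 + -2·-4 = 7
  a_7 = 2·7 + -2·18 + 3·11 + -2·-5 = 21
  a_8 = 2·21 + -2·7 + 3·18 + -2·11 = 60
  a_9 = 2·60 + -2·21 + 3·7 + -2·18 = 63
  a_10 = 2·63 + -2·60 + 3·21 + -2·7 = 55
  a_11 = 2·55 + -2·63 + 3·60 + -2·21 = 122
  a_12 = 2·122 + -2·55 + 3·63 + -2·60 = 203

2,-2,3,-2 ; 203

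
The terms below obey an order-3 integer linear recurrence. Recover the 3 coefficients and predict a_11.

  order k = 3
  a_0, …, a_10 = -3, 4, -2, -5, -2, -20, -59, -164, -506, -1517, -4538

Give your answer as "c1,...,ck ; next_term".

  a_3 = 2·-2 + 2·4 + 3·-3 = -5
  a_4 = 2·-5 + 2·-2 + 3·4 = -2
  a_5 = 2·-2 + 2·-5 + 3·-2 = -20
  a_6 = 2·-20 + 2·-2 + 3·-5 = -59
  a_7 = 2·-59 + 2·-20 + 3·-2 = -164
  a_8 = 2·-164 + 2·-59 + 3·-20 = -506
  a_9 = 2·-506 + 2·-164 + 3·-59 = -1517
  a_10 = 2·-1517 + 2·-506 + 3·-164 = -4538
  a_11 = 2·-4538 + 2·-1517 + 3·-506 = -13628

2,2,3 ; -13628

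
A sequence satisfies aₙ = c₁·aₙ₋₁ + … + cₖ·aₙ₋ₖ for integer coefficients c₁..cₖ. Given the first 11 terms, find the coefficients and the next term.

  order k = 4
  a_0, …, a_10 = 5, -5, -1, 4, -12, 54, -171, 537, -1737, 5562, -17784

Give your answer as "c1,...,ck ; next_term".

-3,0,-3,-3 ; 56952

  a_4 = -3·4 + 0·-1 + -3·-5 + -3·5 = -12
  a_5 = -3·-12 + 0·4 + -3·-1 + -3·-5 = 54
  a_6 = -3·54 + 0·-12 + -3·4 + -3·-1 = -171
  a_7 = -3·-171 + 0·54 + -3·-12 + -3·4 = 537
  a_8 = -3·537 + 0·-171 + -3·54 + -3·-12 = -1737
  a_9 = -3·-1737 + 0·537 + -3·-171 + -3·54 = 5562
  a_10 = -3·5562 + 0·-1737 + -3·537 + -3·-171 = -17784
  a_11 = -3·-17784 + 0·5562 + -3·-1737 + -3·537 = 56952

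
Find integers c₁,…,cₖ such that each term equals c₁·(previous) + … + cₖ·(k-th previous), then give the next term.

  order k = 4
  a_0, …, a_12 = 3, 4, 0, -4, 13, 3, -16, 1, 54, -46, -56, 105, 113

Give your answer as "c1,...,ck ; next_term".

  a_4 = -1·-4 + -1·0 + 0·4 + 3·3 = 13
  a_5 = -1·13 + -1·-4 + 0·0 + 3·4 = 3
  a_6 = -1·3 + -1·13 + 0·-4 + 3·0 = -16
  a_7 = -1·-16 + -1·3 + 0·13 + 3·-4 = 1
  a_8 = -1·1 + -1·-16 + 0·3 + 3·13 = 54
  a_9 = -1·54 + -1·1 + 0·-16 + 3·3 = -46
  a_10 = -1·-46 + -1·54 + 0·1 + 3·-16 = -56
  a_11 = -1·-56 + -1·-46 + 0·54 + 3·1 = 105
  a_12 = -1·105 + -1·-56 + 0·-46 + 3·54 = 113
  a_13 = -1·113 + -1·105 + 0·-56 + 3·-46 = -356

-1,-1,0,3 ; -356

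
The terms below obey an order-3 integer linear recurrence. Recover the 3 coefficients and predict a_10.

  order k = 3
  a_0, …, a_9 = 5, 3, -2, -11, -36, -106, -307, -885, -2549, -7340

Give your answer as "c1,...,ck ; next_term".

  a_3 = 3·-2 + 0·3 + -1·5 = -11
  a_4 = 3·-11 + 0·-2 + -1·3 = -36
  a_5 = 3·-36 + 0·-11 + -1·-2 = -106
  a_6 = 3·-106 + 0·-36 + -1·-11 = -307
  a_7 = 3·-307 + 0·-106 + -1·-36 = -885
  a_8 = 3·-885 + 0·-307 + -1·-106 = -2549
  a_9 = 3·-2549 + 0·-885 + -1·-307 = -7340
  a_10 = 3·-7340 + 0·-2549 + -1·-885 = -21135

3,0,-1 ; -21135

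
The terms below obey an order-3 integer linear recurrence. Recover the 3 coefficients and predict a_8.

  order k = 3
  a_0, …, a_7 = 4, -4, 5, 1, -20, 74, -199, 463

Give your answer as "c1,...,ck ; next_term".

  a_3 = -3·5 + -1·-4 + 3·4 = 1
  a_4 = -3·1 + -1·5 + 3·-4 = -20
  a_5 = -3·-20 + -1·1 + 3·5 = 74
  a_6 = -3·74 + -1·-20 + 3·1 = -199
  a_7 = -3·-199 + -1·74 + 3·-20 = 463
  a_8 = -3·463 + -1·-199 + 3·74 = -968

-3,-1,3 ; -968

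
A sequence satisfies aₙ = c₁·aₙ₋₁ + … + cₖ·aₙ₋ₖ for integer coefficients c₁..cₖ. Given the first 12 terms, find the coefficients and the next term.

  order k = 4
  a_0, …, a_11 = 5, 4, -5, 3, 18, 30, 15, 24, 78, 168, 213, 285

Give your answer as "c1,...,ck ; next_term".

  a_4 = 1·3 + 0·-5 + 0·4 + 3·5 = 18
  a_5 = 1·18 + 0·3 + 0·-5 + 3·4 = 30
  a_6 = 1·30 + 0·18 + 0·3 + 3·-5 = 15
  a_7 = 1·15 + 0·30 + 0·18 + 3·3 = 24
  a_8 = 1·24 + 0·15 + 0·30 + 3·18 = 78
  a_9 = 1·78 + 0·24 + 0·15 + 3·30 = 168
  a_10 = 1·168 + 0·78 + 0·24 + 3·15 = 213
  a_11 = 1·213 + 0·168 + 0·78 + 3·24 = 285
  a_12 = 1·285 + 0·213 + 0·168 + 3·78 = 519

1,0,0,3 ; 519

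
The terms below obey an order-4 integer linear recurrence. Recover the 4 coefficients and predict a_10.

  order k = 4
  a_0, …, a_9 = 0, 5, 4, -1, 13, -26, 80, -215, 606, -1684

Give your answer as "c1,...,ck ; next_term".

  a_4 = -3·-1 + 0·4 + 2·5 + 1·0 = 13
  a_5 = -3·13 + 0·-1 + 2·4 + 1·5 = -26
  a_6 = -3·-26 + 0·13 + 2·-1 + 1·4 = 80
  a_7 = -3·80 + 0·-26 + 2·13 + 1·-1 = -215
  a_8 = -3·-215 + 0·80 + 2·-26 + 1·13 = 606
  a_9 = -3·606 + 0·-215 + 2·80 + 1·-26 = -1684
  a_10 = -3·-1684 + 0·606 + 2·-215 + 1·80 = 4702

-3,0,2,1 ; 4702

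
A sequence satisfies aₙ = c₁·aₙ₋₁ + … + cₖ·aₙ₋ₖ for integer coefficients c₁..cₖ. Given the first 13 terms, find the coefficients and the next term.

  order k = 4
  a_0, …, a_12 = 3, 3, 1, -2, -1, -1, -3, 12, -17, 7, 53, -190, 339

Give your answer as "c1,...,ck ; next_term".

-2,-2,2,-3 ; -213

  a_4 = -2·-2 + -2·1 + 2·3 + -3·3 = -1
  a_5 = -2·-1 + -2·-2 + 2·1 + -3·3 = -1
  a_6 = -2·-1 + -2·-1 + 2·-2 + -3·1 = -3
  a_7 = -2·-3 + -2·-1 + 2·-1 + -3·-2 = 12
  a_8 = -2·12 + -2·-3 + 2·-1 + -3·-1 = -17
  a_9 = -2·-17 + -2·12 + 2·-3 + -3·-1 = 7
  a_10 = -2·7 + -2·-17 + 2·12 + -3·-3 = 53
  a_11 = -2·53 + -2·7 + 2·-17 + -3·12 = -190
  a_12 = -2·-190 + -2·53 + 2·7 + -3·-17 = 339
  a_13 = -2·339 + -2·-190 + 2·53 + -3·7 = -213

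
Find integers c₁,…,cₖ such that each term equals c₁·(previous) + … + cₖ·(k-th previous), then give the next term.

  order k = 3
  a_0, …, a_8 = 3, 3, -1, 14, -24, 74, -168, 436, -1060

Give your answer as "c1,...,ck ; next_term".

-2,2,2 ; 2656

  a_3 = -2·-1 + 2·3 + 2·3 = 14
  a_4 = -2·14 + 2·-1 + 2·3 = -24
  a_5 = -2·-24 + 2·14 + 2·-1 = 74
  a_6 = -2·74 + 2·-24 + 2·14 = -168
  a_7 = -2·-168 + 2·74 + 2·-24 = 436
  a_8 = -2·436 + 2·-168 + 2·74 = -1060
  a_9 = -2·-1060 + 2·436 + 2·-168 = 2656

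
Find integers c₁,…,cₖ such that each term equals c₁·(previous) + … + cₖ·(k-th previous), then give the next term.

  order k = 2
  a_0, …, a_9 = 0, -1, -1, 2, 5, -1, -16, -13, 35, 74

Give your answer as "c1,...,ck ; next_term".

1,-3 ; -31

  a_2 = 1·-1 + -3·0 = -1
  a_3 = 1·-1 + -3·-1 = 2
  a_4 = 1·2 + -3·-1 = 5
  a_5 = 1·5 + -3·2 = -1
  a_6 = 1·-1 + -3·5 = -16
  a_7 = 1·-16 + -3·-1 = -13
  a_8 = 1·-13 + -3·-16 = 35
  a_9 = 1·35 + -3·-13 = 74
  a_10 = 1·74 + -3·35 = -31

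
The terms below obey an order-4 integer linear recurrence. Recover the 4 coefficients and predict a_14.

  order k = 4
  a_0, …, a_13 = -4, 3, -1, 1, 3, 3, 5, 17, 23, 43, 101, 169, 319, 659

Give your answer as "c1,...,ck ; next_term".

  a_4 = 0·1 + 1·-1 + 4·3 + 2·-4 = 3
  a_5 = 0·3 + 1·1 + 4·-1 + 2·3 = 3
  a_6 = 0·3 + 1·3 + 4·1 + 2·-1 = 5
  a_7 = 0·5 + 1·3 + 4·3 + 2·1 = 17
  a_8 = 0·17 + 1·5 + 4·3 + 2·3 = 23
  a_9 = 0·23 + 1·17 + 4·5 + 2·3 = 43
  a_10 = 0·43 + 1·23 + 4·17 + 2·5 = 101
  a_11 = 0·101 + 1·43 + 4·23 + 2·17 = 169
  a_12 = 0·169 + 1·101 + 4·43 + 2·23 = 319
  a_13 = 0·319 + 1·169 + 4·101 + 2·43 = 659
  a_14 = 0·659 + 1·319 + 4·169 + 2·101 = 1197

0,1,4,2 ; 1197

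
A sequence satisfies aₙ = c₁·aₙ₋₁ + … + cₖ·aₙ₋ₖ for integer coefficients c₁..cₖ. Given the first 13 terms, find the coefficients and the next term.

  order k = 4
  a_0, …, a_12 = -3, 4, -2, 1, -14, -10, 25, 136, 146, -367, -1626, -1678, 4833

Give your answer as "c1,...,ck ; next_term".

  a_4 = 2·1 + -4·-2 + -3·4 + 4·-3 = -14
  a_5 = 2·-14 + -4·1 + -3·-2 + 4·4 = -10
  a_6 = 2·-10 + -4·-14 + -3·1 + 4·-2 = 25
  a_7 = 2·25 + -4·-10 + -3·-14 + 4·1 = 136
  a_8 = 2·136 + -4·25 + -3·-10 + 4·-14 = 146
  a_9 = 2·146 + -4·136 + -3·25 + 4·-10 = -367
  a_10 = 2·-367 + -4·146 + -3·136 + 4·25 = -1626
  a_11 = 2·-1626 + -4·-367 + -3·146 + 4·136 = -1678
  a_12 = 2·-1678 + -4·-1626 + -3·-367 + 4·146 = 4833
  a_13 = 2·4833 + -4·-1678 + -3·-1626 + 4·-367 = 19788

2,-4,-3,4 ; 19788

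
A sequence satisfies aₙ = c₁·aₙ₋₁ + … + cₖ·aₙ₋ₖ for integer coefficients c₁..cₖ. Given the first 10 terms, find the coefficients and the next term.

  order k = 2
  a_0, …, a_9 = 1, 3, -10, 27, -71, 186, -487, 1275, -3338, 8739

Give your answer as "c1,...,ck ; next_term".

  a_2 = -3·3 + -1·1 = -10
  a_3 = -3·-10 + -1·3 = 27
  a_4 = -3·27 + -1·-10 = -71
  a_5 = -3·-71 + -1·27 = 186
  a_6 = -3·186 + -1·-71 = -487
  a_7 = -3·-487 + -1·186 = 1275
  a_8 = -3·1275 + -1·-487 = -3338
  a_9 = -3·-3338 + -1·1275 = 8739
  a_10 = -3·8739 + -1·-3338 = -22879

-3,-1 ; -22879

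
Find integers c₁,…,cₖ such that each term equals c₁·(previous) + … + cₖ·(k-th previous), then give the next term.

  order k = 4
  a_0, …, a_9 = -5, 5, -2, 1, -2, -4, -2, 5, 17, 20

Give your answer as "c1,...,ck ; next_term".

1,-1,-2,-1 ; -5

  a_4 = 1·1 + -1·-2 + -2·5 + -1·-5 = -2
  a_5 = 1·-2 + -1·1 + -2·-2 + -1·5 = -4
  a_6 = 1·-4 + -1·-2 + -2·1 + -1·-2 = -2
  a_7 = 1·-2 + -1·-4 + -2·-2 + -1·1 = 5
  a_8 = 1·5 + -1·-2 + -2·-4 + -1·-2 = 17
  a_9 = 1·17 + -1·5 + -2·-2 + -1·-4 = 20
  a_10 = 1·20 + -1·17 + -2·5 + -1·-2 = -5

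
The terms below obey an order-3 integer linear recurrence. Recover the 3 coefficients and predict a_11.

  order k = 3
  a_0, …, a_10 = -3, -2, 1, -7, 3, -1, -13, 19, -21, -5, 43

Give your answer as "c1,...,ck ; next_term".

-1,0,2 ; -85

  a_3 = -1·1 + 0·-2 + 2·-3 = -7
  a_4 = -1·-7 + 0·1 + 2·-2 = 3
  a_5 = -1·3 + 0·-7 + 2·1 = -1
  a_6 = -1·-1 + 0·3 + 2·-7 = -13
  a_7 = -1·-13 + 0·-1 + 2·3 = 19
  a_8 = -1·19 + 0·-13 + 2·-1 = -21
  a_9 = -1·-21 + 0·19 + 2·-13 = -5
  a_10 = -1·-5 + 0·-21 + 2·19 = 43
  a_11 = -1·43 + 0·-5 + 2·-21 = -85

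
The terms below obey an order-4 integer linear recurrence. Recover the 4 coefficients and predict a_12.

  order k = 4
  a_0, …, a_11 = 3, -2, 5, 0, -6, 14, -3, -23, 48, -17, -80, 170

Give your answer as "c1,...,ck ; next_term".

-1,-1,2,1 ; -76

  a_4 = -1·0 + -1·5 + 2·-2 + 1·3 = -6
  a_5 = -1·-6 + -1·0 + 2·5 + 1·-2 = 14
  a_6 = -1·14 + -1·-6 + 2·0 + 1·5 = -3
  a_7 = -1·-3 + -1·14 + 2·-6 + 1·0 = -23
  a_8 = -1·-23 + -1·-3 + 2·14 + 1·-6 = 48
  a_9 = -1·48 + -1·-23 + 2·-3 + 1·14 = -17
  a_10 = -1·-17 + -1·48 + 2·-23 + 1·-3 = -80
  a_11 = -1·-80 + -1·-17 + 2·48 + 1·-23 = 170
  a_12 = -1·170 + -1·-80 + 2·-17 + 1·48 = -76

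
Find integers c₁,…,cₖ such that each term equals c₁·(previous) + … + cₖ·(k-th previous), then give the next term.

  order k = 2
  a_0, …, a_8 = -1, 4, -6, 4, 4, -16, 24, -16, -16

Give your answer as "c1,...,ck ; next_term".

-2,-2 ; 64

  a_2 = -2·4 + -2·-1 = -6
  a_3 = -2·-6 + -2·4 = 4
  a_4 = -2·4 + -2·-6 = 4
  a_5 = -2·4 + -2·4 = -16
  a_6 = -2·-16 + -2·4 = 24
  a_7 = -2·24 + -2·-16 = -16
  a_8 = -2·-16 + -2·24 = -16
  a_9 = -2·-16 + -2·-16 = 64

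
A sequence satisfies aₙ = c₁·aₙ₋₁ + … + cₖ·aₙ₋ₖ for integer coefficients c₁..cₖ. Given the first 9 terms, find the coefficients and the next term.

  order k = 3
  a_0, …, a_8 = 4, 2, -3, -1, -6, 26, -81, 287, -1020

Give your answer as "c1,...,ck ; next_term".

-3,1,-3 ; 3590

  a_3 = -3·-3 + 1·2 + -3·4 = -1
  a_4 = -3·-1 + 1·-3 + -3·2 = -6
  a_5 = -3·-6 + 1·-1 + -3·-3 = 26
  a_6 = -3·26 + 1·-6 + -3·-1 = -81
  a_7 = -3·-81 + 1·26 + -3·-6 = 287
  a_8 = -3·287 + 1·-81 + -3·26 = -1020
  a_9 = -3·-1020 + 1·287 + -3·-81 = 3590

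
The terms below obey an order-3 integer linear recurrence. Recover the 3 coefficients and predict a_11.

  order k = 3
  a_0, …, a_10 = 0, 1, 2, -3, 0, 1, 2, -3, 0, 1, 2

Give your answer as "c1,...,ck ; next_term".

  a_3 = -1·2 + -1·1 + -1·0 = -3
  a_4 = -1·-3 + -1·2 + -1·1 = 0
  a_5 = -1·0 + -1·-3 + -1·2 = 1
  a_6 = -1·1 + -1·0 + -1·-3 = 2
  a_7 = -1·2 + -1·1 + -1·0 = -3
  a_8 = -1·-3 + -1·2 + -1·1 = 0
  a_9 = -1·0 + -1·-3 + -1·2 = 1
  a_10 = -1·1 + -1·0 + -1·-3 = 2
  a_11 = -1·2 + -1·1 + -1·0 = -3

-1,-1,-1 ; -3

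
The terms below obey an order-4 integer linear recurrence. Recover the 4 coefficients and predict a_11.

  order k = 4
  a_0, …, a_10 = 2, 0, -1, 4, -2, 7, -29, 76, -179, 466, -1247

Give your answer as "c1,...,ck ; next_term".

  a_4 = -2·4 + 0·-1 + -3·0 + 3·2 = -2
  a_5 = -2·-2 + 0·4 + -3·-1 + 3·0 = 7
  a_6 = -2·7 + 0·-2 + -3·4 + 3·-1 = -29
  a_7 = -2·-29 + 0·7 + -3·-2 + 3·4 = 76
  a_8 = -2·76 + 0·-29 + -3·7 + 3·-2 = -179
  a_9 = -2·-179 + 0·76 + -3·-29 + 3·7 = 466
  a_10 = -2·466 + 0·-179 + -3·76 + 3·-29 = -1247
  a_11 = -2·-1247 + 0·466 + -3·-179 + 3·76 = 3259

-2,0,-3,3 ; 3259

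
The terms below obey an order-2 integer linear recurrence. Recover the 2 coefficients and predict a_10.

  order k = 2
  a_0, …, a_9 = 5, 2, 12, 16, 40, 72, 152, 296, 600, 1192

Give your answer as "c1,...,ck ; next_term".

1,2 ; 2392

  a_2 = 1·2 + 2·5 = 12
  a_3 = 1·12 + 2·2 = 16
  a_4 = 1·16 + 2·12 = 40
  a_5 = 1·40 + 2·16 = 72
  a_6 = 1·72 + 2·40 = 152
  a_7 = 1·152 + 2·72 = 296
  a_8 = 1·296 + 2·152 = 600
  a_9 = 1·600 + 2·296 = 1192
  a_10 = 1·1192 + 2·600 = 2392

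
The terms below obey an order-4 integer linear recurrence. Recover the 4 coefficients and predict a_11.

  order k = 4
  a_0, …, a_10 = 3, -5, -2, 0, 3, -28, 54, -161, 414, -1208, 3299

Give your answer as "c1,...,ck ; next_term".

-2,2,1,4 ; -9244

  a_4 = -2·0 + 2·-2 + 1·-5 + 4·3 = 3
  a_5 = -2·3 + 2·0 + 1·-2 + 4·-5 = -28
  a_6 = -2·-28 + 2·3 + 1·0 + 4·-2 = 54
  a_7 = -2·54 + 2·-28 + 1·3 + 4·0 = -161
  a_8 = -2·-161 + 2·54 + 1·-28 + 4·3 = 414
  a_9 = -2·414 + 2·-161 + 1·54 + 4·-28 = -1208
  a_10 = -2·-1208 + 2·414 + 1·-161 + 4·54 = 3299
  a_11 = -2·3299 + 2·-1208 + 1·414 + 4·-161 = -9244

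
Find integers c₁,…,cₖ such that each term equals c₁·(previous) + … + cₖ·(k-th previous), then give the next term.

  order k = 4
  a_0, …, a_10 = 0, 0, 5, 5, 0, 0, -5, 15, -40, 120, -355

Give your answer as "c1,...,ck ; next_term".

  a_4 = -2·5 + 2·5 + -2·0 + 1·0 = 0
  a_5 = -2·0 + 2·5 + -2·5 + 1·0 = 0
  a_6 = -2·0 + 2·0 + -2·5 + 1·5 = -5
  a_7 = -2·-5 + 2·0 + -2·0 + 1·5 = 15
  a_8 = -2·15 + 2·-5 + -2·0 + 1·0 = -40
  a_9 = -2·-40 + 2·15 + -2·-5 + 1·0 = 120
  a_10 = -2·120 + 2·-40 + -2·15 + 1·-5 = -355
  a_11 = -2·-355 + 2·120 + -2·-40 + 1·15 = 1045

-2,2,-2,1 ; 1045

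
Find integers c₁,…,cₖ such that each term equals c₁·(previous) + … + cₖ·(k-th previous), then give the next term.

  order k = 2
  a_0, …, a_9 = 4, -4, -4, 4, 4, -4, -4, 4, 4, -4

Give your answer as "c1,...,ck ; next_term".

  a_2 = 0·-4 + -1·4 = -4
  a_3 = 0·-4 + -1·-4 = 4
  a_4 = 0·4 + -1·-4 = 4
  a_5 = 0·4 + -1·4 = -4
  a_6 = 0·-4 + -1·4 = -4
  a_7 = 0·-4 + -1·-4 = 4
  a_8 = 0·4 + -1·-4 = 4
  a_9 = 0·4 + -1·4 = -4
  a_10 = 0·-4 + -1·4 = -4

0,-1 ; -4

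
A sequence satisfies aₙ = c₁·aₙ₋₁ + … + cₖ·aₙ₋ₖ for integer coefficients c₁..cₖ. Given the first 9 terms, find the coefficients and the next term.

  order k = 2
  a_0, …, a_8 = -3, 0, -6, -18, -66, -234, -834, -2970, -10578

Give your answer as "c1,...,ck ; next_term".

3,2 ; -37674

  a_2 = 3·0 + 2·-3 = -6
  a_3 = 3·-6 + 2·0 = -18
  a_4 = 3·-18 + 2·-6 = -66
  a_5 = 3·-66 + 2·-18 = -234
  a_6 = 3·-234 + 2·-66 = -834
  a_7 = 3·-834 + 2·-234 = -2970
  a_8 = 3·-2970 + 2·-834 = -10578
  a_9 = 3·-10578 + 2·-2970 = -37674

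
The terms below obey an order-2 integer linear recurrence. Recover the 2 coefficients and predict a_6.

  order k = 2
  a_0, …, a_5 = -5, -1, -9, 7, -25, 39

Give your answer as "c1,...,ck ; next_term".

  a_2 = -1·-1 + 2·-5 = -9
  a_3 = -1·-9 + 2·-1 = 7
  a_4 = -1·7 + 2·-9 = -25
  a_5 = -1·-25 + 2·7 = 39
  a_6 = -1·39 + 2·-25 = -89

-1,2 ; -89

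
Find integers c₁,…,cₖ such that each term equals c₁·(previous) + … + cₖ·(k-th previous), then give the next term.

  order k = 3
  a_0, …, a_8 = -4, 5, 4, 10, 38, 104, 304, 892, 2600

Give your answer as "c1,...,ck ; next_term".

2,2,2 ; 7592

  a_3 = 2·4 + 2·5 + 2·-4 = 10
  a_4 = 2·10 + 2·4 + 2·5 = 38
  a_5 = 2·38 + 2·10 + 2·4 = 104
  a_6 = 2·104 + 2·38 + 2·10 = 304
  a_7 = 2·304 + 2·104 + 2·38 = 892
  a_8 = 2·892 + 2·304 + 2·104 = 2600
  a_9 = 2·2600 + 2·892 + 2·304 = 7592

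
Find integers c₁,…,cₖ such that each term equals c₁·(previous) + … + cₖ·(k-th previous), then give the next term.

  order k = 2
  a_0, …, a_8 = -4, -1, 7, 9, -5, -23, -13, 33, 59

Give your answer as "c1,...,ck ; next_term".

  a_2 = 1·-1 + -2·-4 = 7
  a_3 = 1·7 + -2·-1 = 9
  a_4 = 1·9 + -2·7 = -5
  a_5 = 1·-5 + -2·9 = -23
  a_6 = 1·-23 + -2·-5 = -13
  a_7 = 1·-13 + -2·-23 = 33
  a_8 = 1·33 + -2·-13 = 59
  a_9 = 1·59 + -2·33 = -7

1,-2 ; -7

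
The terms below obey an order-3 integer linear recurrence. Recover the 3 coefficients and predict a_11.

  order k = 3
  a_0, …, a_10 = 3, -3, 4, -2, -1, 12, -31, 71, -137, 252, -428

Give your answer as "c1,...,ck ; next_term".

  a_3 = -2·4 + 1·-3 + 3·3 = -2
  a_4 = -2·-2 + 1·4 + 3·-3 = -1
  a_5 = -2·-1 + 1·-2 + 3·4 = 12
  a_6 = -2·12 + 1·-1 + 3·-2 = -31
  a_7 = -2·-31 + 1·12 + 3·-1 = 71
  a_8 = -2·71 + 1·-31 + 3·12 = -137
  a_9 = -2·-137 + 1·71 + 3·-31 = 252
  a_10 = -2·252 + 1·-137 + 3·71 = -428
  a_11 = -2·-428 + 1·252 + 3·-137 = 697

-2,1,3 ; 697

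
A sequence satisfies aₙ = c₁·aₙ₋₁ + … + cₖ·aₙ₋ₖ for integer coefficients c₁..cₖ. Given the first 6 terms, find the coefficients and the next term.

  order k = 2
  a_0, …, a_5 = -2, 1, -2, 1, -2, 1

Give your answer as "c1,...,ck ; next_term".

  a_2 = 0·1 + 1·-2 = -2
  a_3 = 0·-2 + 1·1 = 1
  a_4 = 0·1 + 1·-2 = -2
  a_5 = 0·-2 + 1·1 = 1
  a_6 = 0·1 + 1·-2 = -2

0,1 ; -2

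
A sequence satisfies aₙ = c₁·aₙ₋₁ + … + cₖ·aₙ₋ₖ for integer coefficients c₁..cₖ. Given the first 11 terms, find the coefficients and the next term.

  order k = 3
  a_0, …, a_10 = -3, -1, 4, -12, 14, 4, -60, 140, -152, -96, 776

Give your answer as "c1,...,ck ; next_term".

-2,-2,2 ; -1664

  a_3 = -2·4 + -2·-1 + 2·-3 = -12
  a_4 = -2·-12 + -2·4 + 2·-1 = 14
  a_5 = -2·14 + -2·-12 + 2·4 = 4
  a_6 = -2·4 + -2·14 + 2·-12 = -60
  a_7 = -2·-60 + -2·4 + 2·14 = 140
  a_8 = -2·140 + -2·-60 + 2·4 = -152
  a_9 = -2·-152 + -2·140 + 2·-60 = -96
  a_10 = -2·-96 + -2·-152 + 2·140 = 776
  a_11 = -2·776 + -2·-96 + 2·-152 = -1664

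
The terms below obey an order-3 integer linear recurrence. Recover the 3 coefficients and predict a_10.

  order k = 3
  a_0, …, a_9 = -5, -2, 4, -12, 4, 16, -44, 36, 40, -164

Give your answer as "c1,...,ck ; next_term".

  a_3 = -1·4 + -1·-2 + 2·-5 = -12
  a_4 = -1·-12 + -1·4 + 2·-2 = 4
  a_5 = -1·4 + -1·-12 + 2·4 = 16
  a_6 = -1·16 + -1·4 + 2·-12 = -44
  a_7 = -1·-44 + -1·16 + 2·4 = 36
  a_8 = -1·36 + -1·-44 + 2·16 = 40
  a_9 = -1·40 + -1·36 + 2·-44 = -164
  a_10 = -1·-164 + -1·40 + 2·36 = 196

-1,-1,2 ; 196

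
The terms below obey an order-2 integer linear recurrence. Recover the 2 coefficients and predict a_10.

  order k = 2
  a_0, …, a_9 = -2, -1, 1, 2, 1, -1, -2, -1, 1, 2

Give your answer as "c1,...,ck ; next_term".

  a_2 = 1·-1 + -1·-2 = 1
  a_3 = 1·1 + -1·-1 = 2
  a_4 = 1·2 + -1·1 = 1
  a_5 = 1·1 + -1·2 = -1
  a_6 = 1·-1 + -1·1 = -2
  a_7 = 1·-2 + -1·-1 = -1
  a_8 = 1·-1 + -1·-2 = 1
  a_9 = 1·1 + -1·-1 = 2
  a_10 = 1·2 + -1·1 = 1

1,-1 ; 1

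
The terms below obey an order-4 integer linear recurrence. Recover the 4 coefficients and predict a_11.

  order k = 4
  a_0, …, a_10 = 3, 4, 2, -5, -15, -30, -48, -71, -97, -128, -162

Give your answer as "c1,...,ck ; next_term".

  a_4 = 2·-5 + 0·2 + -2·4 + 1·3 = -15
  a_5 = 2·-15 + 0·-5 + -2·2 + 1·4 = -30
  a_6 = 2·-30 + 0·-15 + -2·-5 + 1·2 = -48
  a_7 = 2·-48 + 0·-30 + -2·-15 + 1·-5 = -71
  a_8 = 2·-71 + 0·-48 + -2·-30 + 1·-15 = -97
  a_9 = 2·-97 + 0·-71 + -2·-48 + 1·-30 = -128
  a_10 = 2·-128 + 0·-97 + -2·-71 + 1·-48 = -162
  a_11 = 2·-162 + 0·-128 + -2·-97 + 1·-71 = -201

2,0,-2,1 ; -201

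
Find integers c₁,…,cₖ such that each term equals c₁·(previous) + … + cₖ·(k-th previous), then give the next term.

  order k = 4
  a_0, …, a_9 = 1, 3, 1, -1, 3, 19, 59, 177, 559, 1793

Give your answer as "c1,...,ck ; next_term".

3,0,1,3 ; 5733

  a_4 = 3·-1 + 0·1 + 1·3 + 3·1 = 3
  a_5 = 3·3 + 0·-1 + 1·1 + 3·3 = 19
  a_6 = 3·19 + 0·3 + 1·-1 + 3·1 = 59
  a_7 = 3·59 + 0·19 + 1·3 + 3·-1 = 177
  a_8 = 3·177 + 0·59 + 1·19 + 3·3 = 559
  a_9 = 3·559 + 0·177 + 1·59 + 3·19 = 1793
  a_10 = 3·1793 + 0·559 + 1·177 + 3·59 = 5733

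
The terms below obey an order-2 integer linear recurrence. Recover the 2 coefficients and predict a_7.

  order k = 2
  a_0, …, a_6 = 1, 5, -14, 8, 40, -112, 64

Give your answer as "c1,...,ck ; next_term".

-2,-4 ; 320

  a_2 = -2·5 + -4·1 = -14
  a_3 = -2·-14 + -4·5 = 8
  a_4 = -2·8 + -4·-14 = 40
  a_5 = -2·40 + -4·8 = -112
  a_6 = -2·-112 + -4·40 = 64
  a_7 = -2·64 + -4·-112 = 320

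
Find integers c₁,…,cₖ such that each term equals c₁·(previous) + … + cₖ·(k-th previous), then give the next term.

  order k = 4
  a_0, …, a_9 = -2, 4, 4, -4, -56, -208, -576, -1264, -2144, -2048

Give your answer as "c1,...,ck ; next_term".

4,-4,-4,4 ; 3136

  a_4 = 4·-4 + -4·4 + -4·4 + 4·-2 = -56
  a_5 = 4·-56 + -4·-4 + -4·4 + 4·4 = -208
  a_6 = 4·-208 + -4·-56 + -4·-4 + 4·4 = -576
  a_7 = 4·-576 + -4·-208 + -4·-56 + 4·-4 = -1264
  a_8 = 4·-1264 + -4·-576 + -4·-208 + 4·-56 = -2144
  a_9 = 4·-2144 + -4·-1264 + -4·-576 + 4·-208 = -2048
  a_10 = 4·-2048 + -4·-2144 + -4·-1264 + 4·-576 = 3136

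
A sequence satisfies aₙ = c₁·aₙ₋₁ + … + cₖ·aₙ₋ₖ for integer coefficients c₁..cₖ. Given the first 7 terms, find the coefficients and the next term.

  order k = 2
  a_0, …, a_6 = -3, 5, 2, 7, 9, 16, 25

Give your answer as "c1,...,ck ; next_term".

  a_2 = 1·5 + 1·-3 = 2
  a_3 = 1·2 + 1·5 = 7
  a_4 = 1·7 + 1·2 = 9
  a_5 = 1·9 + 1·7 = 16
  a_6 = 1·16 + 1·9 = 25
  a_7 = 1·25 + 1·16 = 41

1,1 ; 41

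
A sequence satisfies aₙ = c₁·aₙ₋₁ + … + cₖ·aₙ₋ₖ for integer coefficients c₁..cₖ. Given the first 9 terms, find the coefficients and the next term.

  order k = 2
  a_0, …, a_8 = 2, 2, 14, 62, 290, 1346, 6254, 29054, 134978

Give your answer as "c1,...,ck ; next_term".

  a_2 = 4·2 + 3·2 = 14
  a_3 = 4·14 + 3·2 = 62
  a_4 = 4·62 + 3·14 = 290
  a_5 = 4·290 + 3·62 = 1346
  a_6 = 4·1346 + 3·290 = 6254
  a_7 = 4·6254 + 3·1346 = 29054
  a_8 = 4·29054 + 3·6254 = 134978
  a_9 = 4·134978 + 3·29054 = 627074

4,3 ; 627074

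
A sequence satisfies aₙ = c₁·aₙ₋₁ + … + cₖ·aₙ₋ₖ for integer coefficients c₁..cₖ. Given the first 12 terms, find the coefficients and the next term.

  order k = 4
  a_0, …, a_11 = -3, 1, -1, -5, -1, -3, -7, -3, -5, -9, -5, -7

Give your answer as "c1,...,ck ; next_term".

  a_4 = 1·-5 + 0·-1 + 1·1 + -1·-3 = -1
  a_5 = 1·-1 + 0·-5 + 1·-1 + -1·1 = -3
  a_6 = 1·-3 + 0·-1 + 1·-5 + -1·-1 = -7
  a_7 = 1·-7 + 0·-3 + 1·-1 + -1·-5 = -3
  a_8 = 1·-3 + 0·-7 + 1·-3 + -1·-1 = -5
  a_9 = 1·-5 + 0·-3 + 1·-7 + -1·-3 = -9
  a_10 = 1·-9 + 0·-5 + 1·-3 + -1·-7 = -5
  a_11 = 1·-5 + 0·-9 + 1·-5 + -1·-3 = -7
  a_12 = 1·-7 + 0·-5 + 1·-9 + -1·-5 = -11

1,0,1,-1 ; -11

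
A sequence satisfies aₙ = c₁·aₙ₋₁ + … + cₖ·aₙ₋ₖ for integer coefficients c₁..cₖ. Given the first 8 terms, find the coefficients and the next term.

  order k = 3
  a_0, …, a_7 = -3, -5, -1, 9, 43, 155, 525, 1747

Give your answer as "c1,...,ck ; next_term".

  a_3 = 4·-1 + -2·-5 + -1·-3 = 9
  a_4 = 4·9 + -2·-1 + -1·-5 = 43
  a_5 = 4·43 + -2·9 + -1·-1 = 155
  a_6 = 4·155 + -2·43 + -1·9 = 525
  a_7 = 4·525 + -2·155 + -1·43 = 1747
  a_8 = 4·1747 + -2·525 + -1·155 = 5783

4,-2,-1 ; 5783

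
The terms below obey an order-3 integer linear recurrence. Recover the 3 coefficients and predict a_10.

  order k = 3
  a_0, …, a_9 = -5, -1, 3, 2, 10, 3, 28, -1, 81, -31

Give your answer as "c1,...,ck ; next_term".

  a_3 = 0·3 + 3·-1 + -1·-5 = 2
  a_4 = 0·2 + 3·3 + -1·-1 = 10
  a_5 = 0·10 + 3·2 + -1·3 = 3
  a_6 = 0·3 + 3·10 + -1·2 = 28
  a_7 = 0·28 + 3·3 + -1·10 = -1
  a_8 = 0·-1 + 3·28 + -1·3 = 81
  a_9 = 0·81 + 3·-1 + -1·28 = -31
  a_10 = 0·-31 + 3·81 + -1·-1 = 244

0,3,-1 ; 244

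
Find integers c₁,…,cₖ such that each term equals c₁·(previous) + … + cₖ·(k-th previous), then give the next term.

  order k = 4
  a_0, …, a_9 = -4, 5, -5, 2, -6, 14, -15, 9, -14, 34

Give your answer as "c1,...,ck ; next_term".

-1,-1,-1,1 ; -44

  a_4 = -1·2 + -1·-5 + -1·5 + 1·-4 = -6
  a_5 = -1·-6 + -1·2 + -1·-5 + 1·5 = 14
  a_6 = -1·14 + -1·-6 + -1·2 + 1·-5 = -15
  a_7 = -1·-15 + -1·14 + -1·-6 + 1·2 = 9
  a_8 = -1·9 + -1·-15 + -1·14 + 1·-6 = -14
  a_9 = -1·-14 + -1·9 + -1·-15 + 1·14 = 34
  a_10 = -1·34 + -1·-14 + -1·9 + 1·-15 = -44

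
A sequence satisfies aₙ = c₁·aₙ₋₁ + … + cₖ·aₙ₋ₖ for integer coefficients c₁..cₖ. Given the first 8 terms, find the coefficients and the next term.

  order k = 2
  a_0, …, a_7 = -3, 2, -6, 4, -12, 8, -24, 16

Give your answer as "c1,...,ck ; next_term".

0,2 ; -48

  a_2 = 0·2 + 2·-3 = -6
  a_3 = 0·-6 + 2·2 = 4
  a_4 = 0·4 + 2·-6 = -12
  a_5 = 0·-12 + 2·4 = 8
  a_6 = 0·8 + 2·-12 = -24
  a_7 = 0·-24 + 2·8 = 16
  a_8 = 0·16 + 2·-24 = -48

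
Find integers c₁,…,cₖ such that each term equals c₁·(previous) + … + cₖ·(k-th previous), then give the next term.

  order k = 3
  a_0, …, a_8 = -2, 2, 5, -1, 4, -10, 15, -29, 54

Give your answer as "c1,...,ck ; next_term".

  a_3 = -1·5 + 1·2 + -1·-2 = -1
  a_4 = -1·-1 + 1·5 + -1·2 = 4
  a_5 = -1·4 + 1·-1 + -1·5 = -10
  a_6 = -1·-10 + 1·4 + -1·-1 = 15
  a_7 = -1·15 + 1·-10 + -1·4 = -29
  a_8 = -1·-29 + 1·15 + -1·-10 = 54
  a_9 = -1·54 + 1·-29 + -1·15 = -98

-1,1,-1 ; -98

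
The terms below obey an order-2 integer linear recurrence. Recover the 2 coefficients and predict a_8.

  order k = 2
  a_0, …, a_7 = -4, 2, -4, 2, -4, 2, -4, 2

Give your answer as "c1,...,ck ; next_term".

  a_2 = 0·2 + 1·-4 = -4
  a_3 = 0·-4 + 1·2 = 2
  a_4 = 0·2 + 1·-4 = -4
  a_5 = 0·-4 + 1·2 = 2
  a_6 = 0·2 + 1·-4 = -4
  a_7 = 0·-4 + 1·2 = 2
  a_8 = 0·2 + 1·-4 = -4

0,1 ; -4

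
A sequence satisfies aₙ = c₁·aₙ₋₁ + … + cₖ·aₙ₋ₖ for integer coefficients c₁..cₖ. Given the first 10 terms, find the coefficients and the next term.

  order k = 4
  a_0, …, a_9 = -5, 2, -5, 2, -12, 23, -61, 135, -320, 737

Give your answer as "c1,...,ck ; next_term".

  a_4 = -2·2 + 1·-5 + 1·2 + 1·-5 = -12
  a_5 = -2·-12 + 1·2 + 1·-5 + 1·2 = 23
  a_6 = -2·23 + 1·-12 + 1·2 + 1·-5 = -61
  a_7 = -2·-61 + 1·23 + 1·-12 + 1·2 = 135
  a_8 = -2·135 + 1·-61 + 1·23 + 1·-12 = -320
  a_9 = -2·-320 + 1·135 + 1·-61 + 1·23 = 737
  a_10 = -2·737 + 1·-320 + 1·135 + 1·-61 = -1720

-2,1,1,1 ; -1720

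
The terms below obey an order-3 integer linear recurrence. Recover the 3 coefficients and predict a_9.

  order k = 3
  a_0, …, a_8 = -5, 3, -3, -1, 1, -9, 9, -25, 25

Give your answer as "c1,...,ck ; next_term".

  a_3 = -1·-3 + 2·3 + 2·-5 = -1
  a_4 = -1·-1 + 2·-3 + 2·3 = 1
  a_5 = -1·1 + 2·-1 + 2·-3 = -9
  a_6 = -1·-9 + 2·1 + 2·-1 = 9
  a_7 = -1·9 + 2·-9 + 2·1 = -25
  a_8 = -1·-25 + 2·9 + 2·-9 = 25
  a_9 = -1·25 + 2·-25 + 2·9 = -57

-1,2,2 ; -57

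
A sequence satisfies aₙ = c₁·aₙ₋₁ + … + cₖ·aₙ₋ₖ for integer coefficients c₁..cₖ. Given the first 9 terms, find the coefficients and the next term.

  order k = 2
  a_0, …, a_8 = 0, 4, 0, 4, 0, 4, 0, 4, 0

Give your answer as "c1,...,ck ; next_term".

0,1 ; 4

  a_2 = 0·4 + 1·0 = 0
  a_3 = 0·0 + 1·4 = 4
  a_4 = 0·4 + 1·0 = 0
  a_5 = 0·0 + 1·4 = 4
  a_6 = 0·4 + 1·0 = 0
  a_7 = 0·0 + 1·4 = 4
  a_8 = 0·4 + 1·0 = 0
  a_9 = 0·0 + 1·4 = 4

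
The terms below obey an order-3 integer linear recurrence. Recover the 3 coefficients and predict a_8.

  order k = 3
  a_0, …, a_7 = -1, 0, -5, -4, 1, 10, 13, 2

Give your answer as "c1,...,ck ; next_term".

1,-1,-1 ; -21

  a_3 = 1·-5 + -1·0 + -1·-1 = -4
  a_4 = 1·-4 + -1·-5 + -1·0 = 1
  a_5 = 1·1 + -1·-4 + -1·-5 = 10
  a_6 = 1·10 + -1·1 + -1·-4 = 13
  a_7 = 1·13 + -1·10 + -1·1 = 2
  a_8 = 1·2 + -1·13 + -1·10 = -21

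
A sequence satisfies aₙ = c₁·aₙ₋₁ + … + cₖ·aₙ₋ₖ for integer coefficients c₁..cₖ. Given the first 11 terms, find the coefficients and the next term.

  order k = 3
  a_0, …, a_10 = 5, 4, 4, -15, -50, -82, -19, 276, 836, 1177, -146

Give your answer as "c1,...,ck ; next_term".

  a_3 = 2·4 + -2·4 + -3·5 = -15
  a_4 = 2·-15 + -2·4 + -3·4 = -50
  a_5 = 2·-50 + -2·-15 + -3·4 = -82
  a_6 = 2·-82 + -2·-50 + -3·-15 = -19
  a_7 = 2·-19 + -2·-82 + -3·-50 = 276
  a_8 = 2·276 + -2·-19 + -3·-82 = 836
  a_9 = 2·836 + -2·276 + -3·-19 = 1177
  a_10 = 2·1177 + -2·836 + -3·276 = -146
  a_11 = 2·-146 + -2·1177 + -3·836 = -5154

2,-2,-3 ; -5154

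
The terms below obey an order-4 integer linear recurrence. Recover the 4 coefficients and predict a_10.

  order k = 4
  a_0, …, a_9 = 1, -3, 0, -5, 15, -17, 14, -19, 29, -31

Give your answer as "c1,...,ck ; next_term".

  a_4 = -2·-5 + -2·0 + -2·-3 + -1·1 = 15
  a_5 = -2·15 + -2·-5 + -2·0 + -1·-3 = -17
  a_6 = -2·-17 + -2·15 + -2·-5 + -1·0 = 14
  a_7 = -2·14 + -2·-17 + -2·15 + -1·-5 = -19
  a_8 = -2·-19 + -2·14 + -2·-17 + -1·15 = 29
  a_9 = -2·29 + -2·-19 + -2·14 + -1·-17 = -31
  a_10 = -2·-31 + -2·29 + -2·-19 + -1·14 = 28

-2,-2,-2,-1 ; 28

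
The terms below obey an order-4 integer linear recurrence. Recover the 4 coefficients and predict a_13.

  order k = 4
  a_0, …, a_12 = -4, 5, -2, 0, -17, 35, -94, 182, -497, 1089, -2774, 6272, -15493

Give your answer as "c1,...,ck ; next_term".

-1,3,1,4 ; 35891

  a_4 = -1·0 + 3·-2 + 1·5 + 4·-4 = -17
  a_5 = -1·-17 + 3·0 + 1·-2 + 4·5 = 35
  a_6 = -1·35 + 3·-17 + 1·0 + 4·-2 = -94
  a_7 = -1·-94 + 3·35 + 1·-17 + 4·0 = 182
  a_8 = -1·182 + 3·-94 + 1·35 + 4·-17 = -497
  a_9 = -1·-497 + 3·182 + 1·-94 + 4·35 = 1089
  a_10 = -1·1089 + 3·-497 + 1·182 + 4·-94 = -2774
  a_11 = -1·-2774 + 3·1089 + 1·-497 + 4·182 = 6272
  a_12 = -1·6272 + 3·-2774 + 1·1089 + 4·-497 = -15493
  a_13 = -1·-15493 + 3·6272 + 1·-2774 + 4·1089 = 35891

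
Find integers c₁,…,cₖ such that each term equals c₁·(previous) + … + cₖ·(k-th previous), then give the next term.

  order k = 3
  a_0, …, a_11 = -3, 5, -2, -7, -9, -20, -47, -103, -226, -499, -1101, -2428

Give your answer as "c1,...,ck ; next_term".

2,0,1 ; -5355

  a_3 = 2·-2 + 0·5 + 1·-3 = -7
  a_4 = 2·-7 + 0·-2 + 1·5 = -9
  a_5 = 2·-9 + 0·-7 + 1·-2 = -20
  a_6 = 2·-20 + 0·-9 + 1·-7 = -47
  a_7 = 2·-47 + 0·-20 + 1·-9 = -103
  a_8 = 2·-103 + 0·-47 + 1·-20 = -226
  a_9 = 2·-226 + 0·-103 + 1·-47 = -499
  a_10 = 2·-499 + 0·-226 + 1·-103 = -1101
  a_11 = 2·-1101 + 0·-499 + 1·-226 = -2428
  a_12 = 2·-2428 + 0·-1101 + 1·-499 = -5355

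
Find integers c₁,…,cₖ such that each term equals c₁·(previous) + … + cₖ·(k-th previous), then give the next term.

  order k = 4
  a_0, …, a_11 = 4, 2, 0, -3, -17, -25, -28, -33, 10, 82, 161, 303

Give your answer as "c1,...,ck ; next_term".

  a_4 = 1·-3 + 0·0 + 1·2 + -4·4 = -17
  a_5 = 1·-17 + 0·-3 + 1·0 + -4·2 = -25
  a_6 = 1·-25 + 0·-17 + 1·-3 + -4·0 = -28
  a_7 = 1·-28 + 0·-25 + 1·-17 + -4·-3 = -33
  a_8 = 1·-33 + 0·-28 + 1·-25 + -4·-17 = 10
  a_9 = 1·10 + 0·-33 + 1·-28 + -4·-25 = 82
  a_10 = 1·82 + 0·10 + 1·-33 + -4·-28 = 161
  a_11 = 1·161 + 0·82 + 1·10 + -4·-33 = 303
  a_12 = 1·303 + 0·161 + 1·82 + -4·10 = 345

1,0,1,-4 ; 345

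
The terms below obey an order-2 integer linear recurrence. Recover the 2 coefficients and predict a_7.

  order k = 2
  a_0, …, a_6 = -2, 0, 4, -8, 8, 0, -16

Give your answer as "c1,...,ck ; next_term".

-2,-2 ; 32

  a_2 = -2·0 + -2·-2 = 4
  a_3 = -2·4 + -2·0 = -8
  a_4 = -2·-8 + -2·4 = 8
  a_5 = -2·8 + -2·-8 = 0
  a_6 = -2·0 + -2·8 = -16
  a_7 = -2·-16 + -2·0 = 32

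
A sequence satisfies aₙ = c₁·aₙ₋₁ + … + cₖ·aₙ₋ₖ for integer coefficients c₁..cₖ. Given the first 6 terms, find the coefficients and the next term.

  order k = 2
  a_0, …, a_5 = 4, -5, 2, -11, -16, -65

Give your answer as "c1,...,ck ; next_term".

  a_2 = 2·-5 + 3·4 = 2
  a_3 = 2·2 + 3·-5 = -11
  a_4 = 2·-11 + 3·2 = -16
  a_5 = 2·-16 + 3·-11 = -65
  a_6 = 2·-65 + 3·-16 = -178

2,3 ; -178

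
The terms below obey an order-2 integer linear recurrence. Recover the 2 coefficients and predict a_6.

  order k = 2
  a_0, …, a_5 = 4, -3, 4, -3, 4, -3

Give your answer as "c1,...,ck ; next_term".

  a_2 = 0·-3 + 1·4 = 4
  a_3 = 0·4 + 1·-3 = -3
  a_4 = 0·-3 + 1·4 = 4
  a_5 = 0·4 + 1·-3 = -3
  a_6 = 0·-3 + 1·4 = 4

0,1 ; 4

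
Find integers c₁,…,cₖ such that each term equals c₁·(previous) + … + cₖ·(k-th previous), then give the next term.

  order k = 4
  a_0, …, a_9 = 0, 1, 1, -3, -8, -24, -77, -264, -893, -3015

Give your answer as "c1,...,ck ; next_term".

  a_4 = 3·-3 + 1·1 + 0·1 + 3·0 = -8
  a_5 = 3·-8 + 1·-3 + 0·1 + 3·1 = -24
  a_6 = 3·-24 + 1·-8 + 0·-3 + 3·1 = -77
  a_7 = 3·-77 + 1·-24 + 0·-8 + 3·-3 = -264
  a_8 = 3·-264 + 1·-77 + 0·-24 + 3·-8 = -893
  a_9 = 3·-893 + 1·-264 + 0·-77 + 3·-24 = -3015
  a_10 = 3·-3015 + 1·-893 + 0·-264 + 3·-77 = -10169

3,1,0,3 ; -10169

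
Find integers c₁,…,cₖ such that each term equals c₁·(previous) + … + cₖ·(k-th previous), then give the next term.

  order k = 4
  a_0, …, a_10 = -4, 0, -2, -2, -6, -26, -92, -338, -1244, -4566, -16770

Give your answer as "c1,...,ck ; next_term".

3,2,2,-1 ; -61592

  a_4 = 3·-2 + 2·-2 + 2·0 + -1·-4 = -6
  a_5 = 3·-6 + 2·-2 + 2·-2 + -1·0 = -26
  a_6 = 3·-26 + 2·-6 + 2·-2 + -1·-2 = -92
  a_7 = 3·-92 + 2·-26 + 2·-6 + -1·-2 = -338
  a_8 = 3·-338 + 2·-92 + 2·-26 + -1·-6 = -1244
  a_9 = 3·-1244 + 2·-338 + 2·-92 + -1·-26 = -4566
  a_10 = 3·-4566 + 2·-1244 + 2·-338 + -1·-92 = -16770
  a_11 = 3·-16770 + 2·-4566 + 2·-1244 + -1·-338 = -61592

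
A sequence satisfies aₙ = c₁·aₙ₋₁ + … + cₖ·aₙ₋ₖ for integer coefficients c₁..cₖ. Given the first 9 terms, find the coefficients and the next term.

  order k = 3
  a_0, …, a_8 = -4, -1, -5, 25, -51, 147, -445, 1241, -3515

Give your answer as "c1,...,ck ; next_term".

-2,1,-4 ; 10051

  a_3 = -2·-5 + 1·-1 + -4·-4 = 25
  a_4 = -2·25 + 1·-5 + -4·-1 = -51
  a_5 = -2·-51 + 1·25 + -4·-5 = 147
  a_6 = -2·147 + 1·-51 + -4·25 = -445
  a_7 = -2·-445 + 1·147 + -4·-51 = 1241
  a_8 = -2·1241 + 1·-445 + -4·147 = -3515
  a_9 = -2·-3515 + 1·1241 + -4·-445 = 10051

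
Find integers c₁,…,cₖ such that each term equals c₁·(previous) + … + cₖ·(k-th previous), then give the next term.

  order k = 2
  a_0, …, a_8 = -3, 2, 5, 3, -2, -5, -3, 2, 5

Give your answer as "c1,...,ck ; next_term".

1,-1 ; 3

  a_2 = 1·2 + -1·-3 = 5
  a_3 = 1·5 + -1·2 = 3
  a_4 = 1·3 + -1·5 = -2
  a_5 = 1·-2 + -1·3 = -5
  a_6 = 1·-5 + -1·-2 = -3
  a_7 = 1·-3 + -1·-5 = 2
  a_8 = 1·2 + -1·-3 = 5
  a_9 = 1·5 + -1·2 = 3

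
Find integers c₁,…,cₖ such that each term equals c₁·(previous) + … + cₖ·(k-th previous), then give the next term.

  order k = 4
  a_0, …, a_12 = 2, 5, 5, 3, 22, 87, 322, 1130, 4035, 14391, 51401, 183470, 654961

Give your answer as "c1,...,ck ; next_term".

  a_4 = 3·3 + 2·5 + -1·5 + 4·2 = 22
  a_5 = 3·22 + 2·3 + -1·5 + 4·5 = 87
  a_6 = 3·87 + 2·22 + -1·3 + 4·5 = 322
  a_7 = 3·322 + 2·87 + -1·22 + 4·3 = 1130
  a_8 = 3·1130 + 2·322 + -1·87 + 4·22 = 4035
  a_9 = 3·4035 + 2·1130 + -1·322 + 4·87 = 14391
  a_10 = 3·14391 + 2·4035 + -1·1130 + 4·322 = 51401
  a_11 = 3·51401 + 2·14391 + -1·4035 + 4·1130 = 183470
  a_12 = 3·183470 + 2·51401 + -1·14391 + 4·4035 = 654961
  a_13 = 3·654961 + 2·183470 + -1·51401 + 4·14391 = 2337986

3,2,-1,4 ; 2337986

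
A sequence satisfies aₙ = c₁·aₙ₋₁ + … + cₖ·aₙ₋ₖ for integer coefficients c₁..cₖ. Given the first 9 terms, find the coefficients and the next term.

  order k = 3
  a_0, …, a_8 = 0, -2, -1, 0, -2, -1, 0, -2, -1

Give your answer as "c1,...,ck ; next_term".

0,0,1 ; 0

  a_3 = 0·-1 + 0·-2 + 1·0 = 0
  a_4 = 0·0 + 0·-1 + 1·-2 = -2
  a_5 = 0·-2 + 0·0 + 1·-1 = -1
  a_6 = 0·-1 + 0·-2 + 1·0 = 0
  a_7 = 0·0 + 0·-1 + 1·-2 = -2
  a_8 = 0·-2 + 0·0 + 1·-1 = -1
  a_9 = 0·-1 + 0·-2 + 1·0 = 0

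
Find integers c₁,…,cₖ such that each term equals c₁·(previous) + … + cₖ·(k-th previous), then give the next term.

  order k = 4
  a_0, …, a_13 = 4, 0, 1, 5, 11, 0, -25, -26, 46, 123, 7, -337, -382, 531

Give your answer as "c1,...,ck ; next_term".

1,-2,-1,2 ; 1646

  a_4 = 1·5 + -2·1 + -1·0 + 2·4 = 11
  a_5 = 1·11 + -2·5 + -1·1 + 2·0 = 0
  a_6 = 1·0 + -2·11 + -1·5 + 2·1 = -25
  a_7 = 1·-25 + -2·0 + -1·11 + 2·5 = -26
  a_8 = 1·-26 + -2·-25 + -1·0 + 2·11 = 46
  a_9 = 1·46 + -2·-26 + -1·-25 + 2·0 = 123
  a_10 = 1·123 + -2·46 + -1·-26 + 2·-25 = 7
  a_11 = 1·7 + -2·123 + -1·46 + 2·-26 = -337
  a_12 = 1·-337 + -2·7 + -1·123 + 2·46 = -382
  a_13 = 1·-382 + -2·-337 + -1·7 + 2·123 = 531
  a_14 = 1·531 + -2·-382 + -1·-337 + 2·7 = 1646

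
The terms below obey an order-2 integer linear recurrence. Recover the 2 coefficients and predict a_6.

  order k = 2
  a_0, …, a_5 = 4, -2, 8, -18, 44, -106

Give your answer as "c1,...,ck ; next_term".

-2,1 ; 256

  a_2 = -2·-2 + 1·4 = 8
  a_3 = -2·8 + 1·-2 = -18
  a_4 = -2·-18 + 1·8 = 44
  a_5 = -2·44 + 1·-18 = -106
  a_6 = -2·-106 + 1·44 = 256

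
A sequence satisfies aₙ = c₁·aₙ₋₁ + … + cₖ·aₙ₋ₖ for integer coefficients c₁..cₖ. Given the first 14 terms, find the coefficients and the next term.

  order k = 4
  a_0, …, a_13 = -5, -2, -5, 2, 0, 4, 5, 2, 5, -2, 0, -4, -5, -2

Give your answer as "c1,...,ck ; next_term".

0,1,0,-1 ; -5

  a_4 = 0·2 + 1·-5 + 0·-2 + -1·-5 = 0
  a_5 = 0·0 + 1·2 + 0·-5 + -1·-2 = 4
  a_6 = 0·4 + 1·0 + 0·2 + -1·-5 = 5
  a_7 = 0·5 + 1·4 + 0·0 + -1·2 = 2
  a_8 = 0·2 + 1·5 + 0·4 + -1·0 = 5
  a_9 = 0·5 + 1·2 + 0·5 + -1·4 = -2
  a_10 = 0·-2 + 1·5 + 0·2 + -1·5 = 0
  a_11 = 0·0 + 1·-2 + 0·5 + -1·2 = -4
  a_12 = 0·-4 + 1·0 + 0·-2 + -1·5 = -5
  a_13 = 0·-5 + 1·-4 + 0·0 + -1·-2 = -2
  a_14 = 0·-2 + 1·-5 + 0·-4 + -1·0 = -5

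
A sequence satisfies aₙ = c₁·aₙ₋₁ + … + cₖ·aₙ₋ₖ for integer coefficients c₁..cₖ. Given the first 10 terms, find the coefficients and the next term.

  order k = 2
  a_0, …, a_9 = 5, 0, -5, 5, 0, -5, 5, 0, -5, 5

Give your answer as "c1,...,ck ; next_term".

  a_2 = -1·0 + -1·5 = -5
  a_3 = -1·-5 + -1·0 = 5
  a_4 = -1·5 + -1·-5 = 0
  a_5 = -1·0 + -1·5 = -5
  a_6 = -1·-5 + -1·0 = 5
  a_7 = -1·5 + -1·-5 = 0
  a_8 = -1·0 + -1·5 = -5
  a_9 = -1·-5 + -1·0 = 5
  a_10 = -1·5 + -1·-5 = 0

-1,-1 ; 0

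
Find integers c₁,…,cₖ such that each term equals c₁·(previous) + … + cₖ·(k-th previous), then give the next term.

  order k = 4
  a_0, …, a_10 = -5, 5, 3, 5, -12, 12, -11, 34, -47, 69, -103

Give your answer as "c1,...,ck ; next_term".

0,1,-1,2 ; 184

  a_4 = 0·5 + 1·3 + -1·5 + 2·-5 = -12
  a_5 = 0·-12 + 1·5 + -1·3 + 2·5 = 12
  a_6 = 0·12 + 1·-12 + -1·5 + 2·3 = -11
  a_7 = 0·-11 + 1·12 + -1·-12 + 2·5 = 34
  a_8 = 0·34 + 1·-11 + -1·12 + 2·-12 = -47
  a_9 = 0·-47 + 1·34 + -1·-11 + 2·12 = 69
  a_10 = 0·69 + 1·-47 + -1·34 + 2·-11 = -103
  a_11 = 0·-103 + 1·69 + -1·-47 + 2·34 = 184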